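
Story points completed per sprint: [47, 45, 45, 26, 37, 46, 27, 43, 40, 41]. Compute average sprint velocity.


Formula: Avg velocity = Total points / Number of sprints
Points: [47, 45, 45, 26, 37, 46, 27, 43, 40, 41]
Sum = 47 + 45 + 45 + 26 + 37 + 46 + 27 + 43 + 40 + 41 = 397
Avg velocity = 397 / 10 = 39.7 points/sprint

39.7 points/sprint


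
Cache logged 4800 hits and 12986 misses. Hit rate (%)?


Formula: hit rate = hits / (hits + misses) * 100
hit rate = 4800 / (4800 + 12986) * 100
hit rate = 4800 / 17786 * 100
hit rate = 26.99%

26.99%


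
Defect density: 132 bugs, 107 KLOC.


Defect density = defects / KLOC
Defect density = 132 / 107
Defect density = 1.234 defects/KLOC

1.234 defects/KLOC


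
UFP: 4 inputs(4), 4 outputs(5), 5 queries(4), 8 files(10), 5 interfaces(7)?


UFP = EI*4 + EO*5 + EQ*4 + ILF*10 + EIF*7
UFP = 4*4 + 4*5 + 5*4 + 8*10 + 5*7
UFP = 16 + 20 + 20 + 80 + 35
UFP = 171

171


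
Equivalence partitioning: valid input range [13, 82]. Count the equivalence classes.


Valid range: [13, 82]
Class 1: x < 13 — invalid
Class 2: 13 ≤ x ≤ 82 — valid
Class 3: x > 82 — invalid
Total equivalence classes: 3

3 equivalence classes


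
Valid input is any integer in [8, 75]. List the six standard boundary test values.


Range: [8, 75]
Boundaries: just below min, min, min+1, max-1, max, just above max
Values: [7, 8, 9, 74, 75, 76]

[7, 8, 9, 74, 75, 76]


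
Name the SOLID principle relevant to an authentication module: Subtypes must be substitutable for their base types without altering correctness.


This describes the Liskov Substitution Principle (LSP)

Liskov Substitution Principle (LSP)


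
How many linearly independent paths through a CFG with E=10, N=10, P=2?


Formula: V(G) = E - N + 2P
V(G) = 10 - 10 + 2*2
V(G) = 0 + 4
V(G) = 4

4


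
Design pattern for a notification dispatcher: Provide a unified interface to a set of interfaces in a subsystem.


This matches the Facade pattern

Facade


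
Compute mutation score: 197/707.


Mutation score = killed / total * 100
Mutation score = 197 / 707 * 100
Mutation score = 27.86%

27.86%


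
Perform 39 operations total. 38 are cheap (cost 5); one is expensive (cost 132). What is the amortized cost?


Formula: Amortized cost = Total cost / Operations
Total cost = (38 * 5) + (1 * 132)
Total cost = 190 + 132 = 322
Amortized = 322 / 39 = 8.2564

8.2564


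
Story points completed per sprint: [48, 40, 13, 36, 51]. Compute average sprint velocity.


Formula: Avg velocity = Total points / Number of sprints
Points: [48, 40, 13, 36, 51]
Sum = 48 + 40 + 13 + 36 + 51 = 188
Avg velocity = 188 / 5 = 37.6 points/sprint

37.6 points/sprint


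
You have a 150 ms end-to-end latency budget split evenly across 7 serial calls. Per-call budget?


Formula: per_stage = total_budget / stages
per_stage = 150 / 7
per_stage = 21.43 ms

21.43 ms


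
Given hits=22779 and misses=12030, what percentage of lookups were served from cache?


Formula: hit rate = hits / (hits + misses) * 100
hit rate = 22779 / (22779 + 12030) * 100
hit rate = 22779 / 34809 * 100
hit rate = 65.44%

65.44%


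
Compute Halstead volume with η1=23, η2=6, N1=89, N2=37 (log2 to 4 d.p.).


Formula: V = N * log2(η), where N = N1 + N2 and η = η1 + η2
η = 23 + 6 = 29
N = 89 + 37 = 126
log2(29) ≈ 4.8580
V = 126 * 4.8580 = 612.11

612.11


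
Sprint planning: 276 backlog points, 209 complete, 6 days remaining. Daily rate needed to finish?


Formula: Required rate = Remaining points / Days left
Remaining = 276 - 209 = 67 points
Required rate = 67 / 6 = 11.17 points/day

11.17 points/day


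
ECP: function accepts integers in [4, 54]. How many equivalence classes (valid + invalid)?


Valid range: [4, 54]
Class 1: x < 4 — invalid
Class 2: 4 ≤ x ≤ 54 — valid
Class 3: x > 54 — invalid
Total equivalence classes: 3

3 equivalence classes


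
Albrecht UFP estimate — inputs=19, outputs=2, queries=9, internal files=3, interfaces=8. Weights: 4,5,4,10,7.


UFP = EI*4 + EO*5 + EQ*4 + ILF*10 + EIF*7
UFP = 19*4 + 2*5 + 9*4 + 3*10 + 8*7
UFP = 76 + 10 + 36 + 30 + 56
UFP = 208

208


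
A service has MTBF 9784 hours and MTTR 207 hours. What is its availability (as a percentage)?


Availability = MTBF / (MTBF + MTTR)
Availability = 9784 / (9784 + 207)
Availability = 9784 / 9991
Availability = 97.9281%

97.9281%


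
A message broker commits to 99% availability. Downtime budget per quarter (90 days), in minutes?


Formula: allowed downtime = period * (100 - SLA) / 100
Period (quarter (90 days)) = 129600 minutes
Unavailability fraction = (100 - 99.0) / 100
Allowed downtime = 129600 * (100 - 99.0) / 100
Allowed downtime = 1296.0 minutes

1296.0 minutes


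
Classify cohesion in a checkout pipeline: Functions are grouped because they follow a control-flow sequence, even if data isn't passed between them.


Reasoning: Grouped by order of execution within a routine, not by data flow
Type: Procedural cohesion

Procedural cohesion


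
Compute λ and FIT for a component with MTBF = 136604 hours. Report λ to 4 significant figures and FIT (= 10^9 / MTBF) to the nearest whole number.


Formula: λ = 1 / MTBF; FIT = λ × 1e9 = 1e9 / MTBF
λ = 1 / 136604 ≈ 7.320e-06 failures/hour
FIT = 1e9 / 136604 ≈ 7320 failures per 1e9 hours (nearest whole number)

λ = 7.320e-06 /h, FIT = 7320


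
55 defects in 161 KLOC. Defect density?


Defect density = defects / KLOC
Defect density = 55 / 161
Defect density = 0.342 defects/KLOC

0.342 defects/KLOC


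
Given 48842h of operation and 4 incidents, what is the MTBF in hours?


Formula: MTBF = Total operating time / Number of failures
MTBF = 48842 / 4
MTBF = 12210.5 hours

12210.5 hours


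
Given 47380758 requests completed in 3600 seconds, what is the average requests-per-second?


Formula: throughput = requests / seconds
throughput = 47380758 / 3600
throughput = 13161.32 requests/second

13161.32 requests/second


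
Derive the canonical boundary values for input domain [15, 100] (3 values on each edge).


Range: [15, 100]
Boundaries: just below min, min, min+1, max-1, max, just above max
Values: [14, 15, 16, 99, 100, 101]

[14, 15, 16, 99, 100, 101]


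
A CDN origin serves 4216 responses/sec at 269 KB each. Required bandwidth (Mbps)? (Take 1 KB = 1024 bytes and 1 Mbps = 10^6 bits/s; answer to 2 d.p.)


Formula: Mbps = payload_bytes * RPS * 8 / 1e6
Payload per request = 269 KB = 269 * 1024 = 275456 bytes
Total bytes/sec = 275456 * 4216 = 1161322496
Total bits/sec = 1161322496 * 8 = 9290579968
Mbps = 9290579968 / 1e6 = 9290.58

9290.58 Mbps


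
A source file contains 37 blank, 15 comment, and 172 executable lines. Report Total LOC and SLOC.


Total LOC = blank + comment + code
Total LOC = 37 + 15 + 172 = 224
SLOC (source only) = code = 172

Total LOC: 224, SLOC: 172


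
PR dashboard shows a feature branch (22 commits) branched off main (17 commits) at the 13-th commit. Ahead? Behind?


Common ancestor: commit #13
feature commits after divergence: 22 - 13 = 9
main commits after divergence: 17 - 13 = 4
feature is 9 commits ahead of main
main is 4 commits ahead of feature

feature ahead: 9, main ahead: 4


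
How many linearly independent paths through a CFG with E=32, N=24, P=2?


Formula: V(G) = E - N + 2P
V(G) = 32 - 24 + 2*2
V(G) = 8 + 4
V(G) = 12

12


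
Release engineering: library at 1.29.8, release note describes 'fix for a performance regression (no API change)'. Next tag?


Current: 1.29.8
Change category: 'fix for a performance regression (no API change)' → patch bump
SemVer rule: patch bump → increment PATCH (MAJOR and MINOR unchanged)
New: 1.29.9

1.29.9


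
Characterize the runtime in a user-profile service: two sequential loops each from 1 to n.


Reasoning: sequential dominates: O(n) + O(n) = O(n)
Complexity: O(n)

O(n)


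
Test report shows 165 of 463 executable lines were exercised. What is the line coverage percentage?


Coverage = covered / total * 100
Coverage = 165 / 463 * 100
Coverage = 35.64%

35.64%


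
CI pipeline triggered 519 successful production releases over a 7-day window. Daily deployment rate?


Formula: deployments per day = releases / days
= 519 / 7
= 74.143 deploys/day
(equivalently, 519.0 deploys/week)

74.143 deploys/day


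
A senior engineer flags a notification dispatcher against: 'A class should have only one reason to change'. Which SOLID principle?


This describes the Single Responsibility Principle (SRP)

Single Responsibility Principle (SRP)


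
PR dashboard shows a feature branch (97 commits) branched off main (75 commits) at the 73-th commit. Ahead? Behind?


Common ancestor: commit #73
feature commits after divergence: 97 - 73 = 24
main commits after divergence: 75 - 73 = 2
feature is 24 commits ahead of main
main is 2 commits ahead of feature

feature ahead: 24, main ahead: 2


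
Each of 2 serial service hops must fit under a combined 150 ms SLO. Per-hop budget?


Formula: per_stage = total_budget / stages
per_stage = 150 / 2
per_stage = 75.0 ms

75.0 ms


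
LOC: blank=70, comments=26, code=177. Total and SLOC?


Total LOC = blank + comment + code
Total LOC = 70 + 26 + 177 = 273
SLOC (source only) = code = 177

Total LOC: 273, SLOC: 177


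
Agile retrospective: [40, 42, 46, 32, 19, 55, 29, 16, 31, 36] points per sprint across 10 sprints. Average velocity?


Formula: Avg velocity = Total points / Number of sprints
Points: [40, 42, 46, 32, 19, 55, 29, 16, 31, 36]
Sum = 40 + 42 + 46 + 32 + 19 + 55 + 29 + 16 + 31 + 36 = 346
Avg velocity = 346 / 10 = 34.6 points/sprint

34.6 points/sprint


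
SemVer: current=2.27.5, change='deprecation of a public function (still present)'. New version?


Current: 2.27.5
Change category: 'deprecation of a public function (still present)' → minor bump
SemVer rule: minor bump → increment MINOR, reset PATCH to 0 (MAJOR unchanged)
New: 2.28.0

2.28.0


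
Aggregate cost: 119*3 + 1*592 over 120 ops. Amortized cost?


Formula: Amortized cost = Total cost / Operations
Total cost = (119 * 3) + (1 * 592)
Total cost = 357 + 592 = 949
Amortized = 949 / 120 = 7.9083

7.9083


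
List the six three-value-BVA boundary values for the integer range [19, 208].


Range: [19, 208]
Boundaries: just below min, min, min+1, max-1, max, just above max
Values: [18, 19, 20, 207, 208, 209]

[18, 19, 20, 207, 208, 209]


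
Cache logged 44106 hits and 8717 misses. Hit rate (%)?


Formula: hit rate = hits / (hits + misses) * 100
hit rate = 44106 / (44106 + 8717) * 100
hit rate = 44106 / 52823 * 100
hit rate = 83.5%

83.5%


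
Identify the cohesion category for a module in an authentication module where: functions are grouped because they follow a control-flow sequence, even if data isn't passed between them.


Reasoning: Grouped by order of execution within a routine, not by data flow
Type: Procedural cohesion

Procedural cohesion


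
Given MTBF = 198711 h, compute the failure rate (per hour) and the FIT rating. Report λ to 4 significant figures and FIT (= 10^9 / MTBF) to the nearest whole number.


Formula: λ = 1 / MTBF; FIT = λ × 1e9 = 1e9 / MTBF
λ = 1 / 198711 ≈ 5.032e-06 failures/hour
FIT = 1e9 / 198711 ≈ 5032 failures per 1e9 hours (nearest whole number)

λ = 5.032e-06 /h, FIT = 5032


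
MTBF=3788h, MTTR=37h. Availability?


Availability = MTBF / (MTBF + MTTR)
Availability = 3788 / (3788 + 37)
Availability = 3788 / 3825
Availability = 99.0327%

99.0327%


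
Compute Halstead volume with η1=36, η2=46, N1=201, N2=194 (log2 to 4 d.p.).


Formula: V = N * log2(η), where N = N1 + N2 and η = η1 + η2
η = 36 + 46 = 82
N = 201 + 194 = 395
log2(82) ≈ 6.3576
V = 395 * 6.3576 = 2511.25

2511.25


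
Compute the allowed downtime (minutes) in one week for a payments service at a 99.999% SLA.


Formula: allowed downtime = period * (100 - SLA) / 100
Period (week) = 10080 minutes
Unavailability fraction = (100 - 99.999) / 100
Allowed downtime = 10080 * (100 - 99.999) / 100
Allowed downtime = 0.1008 minutes

0.1008 minutes


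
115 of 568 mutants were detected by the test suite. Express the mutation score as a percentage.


Mutation score = killed / total * 100
Mutation score = 115 / 568 * 100
Mutation score = 20.25%

20.25%


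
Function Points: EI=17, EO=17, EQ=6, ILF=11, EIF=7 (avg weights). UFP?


UFP = EI*4 + EO*5 + EQ*4 + ILF*10 + EIF*7
UFP = 17*4 + 17*5 + 6*4 + 11*10 + 7*7
UFP = 68 + 85 + 24 + 110 + 49
UFP = 336

336


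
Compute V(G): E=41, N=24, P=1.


Formula: V(G) = E - N + 2P
V(G) = 41 - 24 + 2*1
V(G) = 17 + 2
V(G) = 19

19


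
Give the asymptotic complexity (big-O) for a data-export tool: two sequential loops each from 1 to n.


Reasoning: sequential dominates: O(n) + O(n) = O(n)
Complexity: O(n)

O(n)


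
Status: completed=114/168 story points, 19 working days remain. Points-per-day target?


Formula: Required rate = Remaining points / Days left
Remaining = 168 - 114 = 54 points
Required rate = 54 / 19 = 2.84 points/day

2.84 points/day


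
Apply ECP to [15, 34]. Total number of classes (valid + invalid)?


Valid range: [15, 34]
Class 1: x < 15 — invalid
Class 2: 15 ≤ x ≤ 34 — valid
Class 3: x > 34 — invalid
Total equivalence classes: 3

3 equivalence classes


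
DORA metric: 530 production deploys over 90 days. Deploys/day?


Formula: deployments per day = releases / days
= 530 / 90
= 5.889 deploys/day
(equivalently, 41.22 deploys/week)

5.889 deploys/day


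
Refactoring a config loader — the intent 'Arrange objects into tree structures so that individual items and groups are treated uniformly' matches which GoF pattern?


This matches the Composite pattern

Composite


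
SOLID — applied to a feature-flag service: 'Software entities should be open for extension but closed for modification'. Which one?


This describes the Open/Closed Principle (OCP)

Open/Closed Principle (OCP)


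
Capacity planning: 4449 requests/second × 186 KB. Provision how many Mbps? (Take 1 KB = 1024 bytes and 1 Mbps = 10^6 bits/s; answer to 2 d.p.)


Formula: Mbps = payload_bytes * RPS * 8 / 1e6
Payload per request = 186 KB = 186 * 1024 = 190464 bytes
Total bytes/sec = 190464 * 4449 = 847374336
Total bits/sec = 847374336 * 8 = 6778994688
Mbps = 6778994688 / 1e6 = 6778.99

6778.99 Mbps


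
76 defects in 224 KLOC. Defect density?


Defect density = defects / KLOC
Defect density = 76 / 224
Defect density = 0.339 defects/KLOC

0.339 defects/KLOC


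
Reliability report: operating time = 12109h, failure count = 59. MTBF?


Formula: MTBF = Total operating time / Number of failures
MTBF = 12109 / 59
MTBF = 205.24 hours

205.24 hours


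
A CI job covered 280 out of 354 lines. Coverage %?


Coverage = covered / total * 100
Coverage = 280 / 354 * 100
Coverage = 79.1%

79.1%


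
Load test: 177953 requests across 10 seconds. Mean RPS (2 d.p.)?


Formula: throughput = requests / seconds
throughput = 177953 / 10
throughput = 17795.3 requests/second

17795.3 requests/second


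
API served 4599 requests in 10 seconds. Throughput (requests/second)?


Formula: throughput = requests / seconds
throughput = 4599 / 10
throughput = 459.9 requests/second

459.9 requests/second


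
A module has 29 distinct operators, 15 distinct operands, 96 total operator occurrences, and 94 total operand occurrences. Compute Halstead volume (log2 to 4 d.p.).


Formula: V = N * log2(η), where N = N1 + N2 and η = η1 + η2
η = 29 + 15 = 44
N = 96 + 94 = 190
log2(44) ≈ 5.4594
V = 190 * 5.4594 = 1037.29

1037.29


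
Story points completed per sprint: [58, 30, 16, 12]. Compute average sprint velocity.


Formula: Avg velocity = Total points / Number of sprints
Points: [58, 30, 16, 12]
Sum = 58 + 30 + 16 + 12 = 116
Avg velocity = 116 / 4 = 29.0 points/sprint

29.0 points/sprint


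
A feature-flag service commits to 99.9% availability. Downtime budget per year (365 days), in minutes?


Formula: allowed downtime = period * (100 - SLA) / 100
Period (year (365 days)) = 525600 minutes
Unavailability fraction = (100 - 99.9) / 100
Allowed downtime = 525600 * (100 - 99.9) / 100
Allowed downtime = 525.6 minutes

525.6 minutes


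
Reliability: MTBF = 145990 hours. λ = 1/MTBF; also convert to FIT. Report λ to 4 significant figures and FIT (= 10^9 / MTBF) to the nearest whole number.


Formula: λ = 1 / MTBF; FIT = λ × 1e9 = 1e9 / MTBF
λ = 1 / 145990 ≈ 6.850e-06 failures/hour
FIT = 1e9 / 145990 ≈ 6850 failures per 1e9 hours (nearest whole number)

λ = 6.850e-06 /h, FIT = 6850


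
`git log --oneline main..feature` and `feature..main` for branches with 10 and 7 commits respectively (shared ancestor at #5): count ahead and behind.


Common ancestor: commit #5
feature commits after divergence: 10 - 5 = 5
main commits after divergence: 7 - 5 = 2
feature is 5 commits ahead of main
main is 2 commits ahead of feature

feature ahead: 5, main ahead: 2


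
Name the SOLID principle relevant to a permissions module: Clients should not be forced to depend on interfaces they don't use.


This describes the Interface Segregation Principle (ISP)

Interface Segregation Principle (ISP)


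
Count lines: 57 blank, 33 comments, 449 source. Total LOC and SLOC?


Total LOC = blank + comment + code
Total LOC = 57 + 33 + 449 = 539
SLOC (source only) = code = 449

Total LOC: 539, SLOC: 449


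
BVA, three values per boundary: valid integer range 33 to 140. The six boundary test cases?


Range: [33, 140]
Boundaries: just below min, min, min+1, max-1, max, just above max
Values: [32, 33, 34, 139, 140, 141]

[32, 33, 34, 139, 140, 141]


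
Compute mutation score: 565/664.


Mutation score = killed / total * 100
Mutation score = 565 / 664 * 100
Mutation score = 85.09%

85.09%


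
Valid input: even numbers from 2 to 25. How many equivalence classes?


Constraint: even integers in [2, 25]
Class 1: x < 2 — out-of-range invalid
Class 2: x in [2,25] but odd — wrong type invalid
Class 3: x in [2,25] and even — valid
Class 4: x > 25 — out-of-range invalid
Total equivalence classes: 4

4 equivalence classes


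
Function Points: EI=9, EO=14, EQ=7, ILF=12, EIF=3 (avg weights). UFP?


UFP = EI*4 + EO*5 + EQ*4 + ILF*10 + EIF*7
UFP = 9*4 + 14*5 + 7*4 + 12*10 + 3*7
UFP = 36 + 70 + 28 + 120 + 21
UFP = 275

275


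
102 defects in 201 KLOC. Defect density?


Defect density = defects / KLOC
Defect density = 102 / 201
Defect density = 0.507 defects/KLOC

0.507 defects/KLOC


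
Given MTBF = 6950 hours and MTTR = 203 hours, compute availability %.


Availability = MTBF / (MTBF + MTTR)
Availability = 6950 / (6950 + 203)
Availability = 6950 / 7153
Availability = 97.162%

97.162%


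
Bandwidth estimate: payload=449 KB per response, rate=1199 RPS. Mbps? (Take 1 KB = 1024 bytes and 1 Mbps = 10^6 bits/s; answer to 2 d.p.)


Formula: Mbps = payload_bytes * RPS * 8 / 1e6
Payload per request = 449 KB = 449 * 1024 = 459776 bytes
Total bytes/sec = 459776 * 1199 = 551271424
Total bits/sec = 551271424 * 8 = 4410171392
Mbps = 4410171392 / 1e6 = 4410.17

4410.17 Mbps


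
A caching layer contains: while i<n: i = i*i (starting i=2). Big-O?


Reasoning: squaring drives double-exponential growth; iterations ~ log log n
Complexity: O(log log n)

O(log log n)


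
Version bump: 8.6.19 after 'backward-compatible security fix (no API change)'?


Current: 8.6.19
Change category: 'backward-compatible security fix (no API change)' → patch bump
SemVer rule: patch bump → increment PATCH (MAJOR and MINOR unchanged)
New: 8.6.20

8.6.20


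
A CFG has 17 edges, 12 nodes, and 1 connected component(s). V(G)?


Formula: V(G) = E - N + 2P
V(G) = 17 - 12 + 2*1
V(G) = 5 + 2
V(G) = 7

7


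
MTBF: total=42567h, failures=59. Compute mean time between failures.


Formula: MTBF = Total operating time / Number of failures
MTBF = 42567 / 59
MTBF = 721.47 hours

721.47 hours


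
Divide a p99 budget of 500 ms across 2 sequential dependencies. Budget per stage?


Formula: per_stage = total_budget / stages
per_stage = 500 / 2
per_stage = 250.0 ms

250.0 ms


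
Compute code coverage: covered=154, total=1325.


Coverage = covered / total * 100
Coverage = 154 / 1325 * 100
Coverage = 11.62%

11.62%


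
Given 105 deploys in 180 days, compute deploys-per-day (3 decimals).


Formula: deployments per day = releases / days
= 105 / 180
= 0.583 deploys/day
(equivalently, 4.08 deploys/week)

0.583 deploys/day


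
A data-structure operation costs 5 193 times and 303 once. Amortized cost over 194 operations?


Formula: Amortized cost = Total cost / Operations
Total cost = (193 * 5) + (1 * 303)
Total cost = 965 + 303 = 1268
Amortized = 1268 / 194 = 6.5361

6.5361


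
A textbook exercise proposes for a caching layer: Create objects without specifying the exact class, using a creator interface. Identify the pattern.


This matches the Factory Method pattern

Factory Method


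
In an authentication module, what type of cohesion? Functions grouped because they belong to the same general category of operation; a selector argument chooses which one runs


Reasoning: Grouped by category of activity, not by data or sequence
Type: Logical cohesion

Logical cohesion


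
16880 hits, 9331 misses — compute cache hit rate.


Formula: hit rate = hits / (hits + misses) * 100
hit rate = 16880 / (16880 + 9331) * 100
hit rate = 16880 / 26211 * 100
hit rate = 64.4%

64.4%


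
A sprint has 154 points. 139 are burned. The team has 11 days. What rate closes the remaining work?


Formula: Required rate = Remaining points / Days left
Remaining = 154 - 139 = 15 points
Required rate = 15 / 11 = 1.36 points/day

1.36 points/day


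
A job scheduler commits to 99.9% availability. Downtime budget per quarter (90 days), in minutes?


Formula: allowed downtime = period * (100 - SLA) / 100
Period (quarter (90 days)) = 129600 minutes
Unavailability fraction = (100 - 99.9) / 100
Allowed downtime = 129600 * (100 - 99.9) / 100
Allowed downtime = 129.6 minutes

129.6 minutes


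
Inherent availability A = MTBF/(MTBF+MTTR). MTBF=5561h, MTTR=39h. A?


Availability = MTBF / (MTBF + MTTR)
Availability = 5561 / (5561 + 39)
Availability = 5561 / 5600
Availability = 99.3036%

99.3036%


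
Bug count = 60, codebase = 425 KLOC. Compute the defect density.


Defect density = defects / KLOC
Defect density = 60 / 425
Defect density = 0.141 defects/KLOC

0.141 defects/KLOC


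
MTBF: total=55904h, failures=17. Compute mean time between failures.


Formula: MTBF = Total operating time / Number of failures
MTBF = 55904 / 17
MTBF = 3288.47 hours

3288.47 hours


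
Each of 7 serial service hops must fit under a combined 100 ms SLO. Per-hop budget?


Formula: per_stage = total_budget / stages
per_stage = 100 / 7
per_stage = 14.29 ms

14.29 ms


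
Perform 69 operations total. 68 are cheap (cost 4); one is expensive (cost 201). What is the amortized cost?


Formula: Amortized cost = Total cost / Operations
Total cost = (68 * 4) + (1 * 201)
Total cost = 272 + 201 = 473
Amortized = 473 / 69 = 6.8551

6.8551


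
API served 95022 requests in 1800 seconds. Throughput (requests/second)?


Formula: throughput = requests / seconds
throughput = 95022 / 1800
throughput = 52.79 requests/second

52.79 requests/second


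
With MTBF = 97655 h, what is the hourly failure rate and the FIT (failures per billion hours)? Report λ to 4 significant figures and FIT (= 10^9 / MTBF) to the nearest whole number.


Formula: λ = 1 / MTBF; FIT = λ × 1e9 = 1e9 / MTBF
λ = 1 / 97655 ≈ 1.024e-05 failures/hour
FIT = 1e9 / 97655 ≈ 10240 failures per 1e9 hours (nearest whole number)

λ = 1.024e-05 /h, FIT = 10240


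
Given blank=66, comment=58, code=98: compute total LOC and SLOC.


Total LOC = blank + comment + code
Total LOC = 66 + 58 + 98 = 222
SLOC (source only) = code = 98

Total LOC: 222, SLOC: 98


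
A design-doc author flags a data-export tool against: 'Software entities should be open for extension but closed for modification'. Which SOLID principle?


This describes the Open/Closed Principle (OCP)

Open/Closed Principle (OCP)


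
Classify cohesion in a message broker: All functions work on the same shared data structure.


Reasoning: Functions share data
Type: Communicational cohesion

Communicational cohesion


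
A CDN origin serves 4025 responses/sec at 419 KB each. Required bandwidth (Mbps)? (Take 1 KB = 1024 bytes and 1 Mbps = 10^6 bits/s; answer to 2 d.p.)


Formula: Mbps = payload_bytes * RPS * 8 / 1e6
Payload per request = 419 KB = 419 * 1024 = 429056 bytes
Total bytes/sec = 429056 * 4025 = 1726950400
Total bits/sec = 1726950400 * 8 = 13815603200
Mbps = 13815603200 / 1e6 = 13815.6

13815.6 Mbps


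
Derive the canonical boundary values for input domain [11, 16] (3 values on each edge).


Range: [11, 16]
Boundaries: just below min, min, min+1, max-1, max, just above max
Values: [10, 11, 12, 15, 16, 17]

[10, 11, 12, 15, 16, 17]


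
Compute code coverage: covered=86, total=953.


Coverage = covered / total * 100
Coverage = 86 / 953 * 100
Coverage = 9.02%

9.02%


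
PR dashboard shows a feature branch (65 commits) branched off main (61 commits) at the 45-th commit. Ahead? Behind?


Common ancestor: commit #45
feature commits after divergence: 65 - 45 = 20
main commits after divergence: 61 - 45 = 16
feature is 20 commits ahead of main
main is 16 commits ahead of feature

feature ahead: 20, main ahead: 16


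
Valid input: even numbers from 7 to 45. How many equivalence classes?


Constraint: even integers in [7, 45]
Class 1: x < 7 — out-of-range invalid
Class 2: x in [7,45] but odd — wrong type invalid
Class 3: x in [7,45] and even — valid
Class 4: x > 45 — out-of-range invalid
Total equivalence classes: 4

4 equivalence classes


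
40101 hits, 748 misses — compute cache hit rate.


Formula: hit rate = hits / (hits + misses) * 100
hit rate = 40101 / (40101 + 748) * 100
hit rate = 40101 / 40849 * 100
hit rate = 98.17%

98.17%


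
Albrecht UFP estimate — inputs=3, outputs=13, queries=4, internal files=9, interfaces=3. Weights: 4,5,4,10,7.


UFP = EI*4 + EO*5 + EQ*4 + ILF*10 + EIF*7
UFP = 3*4 + 13*5 + 4*4 + 9*10 + 3*7
UFP = 12 + 65 + 16 + 90 + 21
UFP = 204

204


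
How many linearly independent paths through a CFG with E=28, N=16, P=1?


Formula: V(G) = E - N + 2P
V(G) = 28 - 16 + 2*1
V(G) = 12 + 2
V(G) = 14

14


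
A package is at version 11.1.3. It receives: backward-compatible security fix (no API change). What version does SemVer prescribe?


Current: 11.1.3
Change category: 'backward-compatible security fix (no API change)' → patch bump
SemVer rule: patch bump → increment PATCH (MAJOR and MINOR unchanged)
New: 11.1.4

11.1.4


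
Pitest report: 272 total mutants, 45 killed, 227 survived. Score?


Mutation score = killed / total * 100
Mutation score = 45 / 272 * 100
Mutation score = 16.54%

16.54%


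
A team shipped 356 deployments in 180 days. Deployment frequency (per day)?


Formula: deployments per day = releases / days
= 356 / 180
= 1.978 deploys/day
(equivalently, 13.84 deploys/week)

1.978 deploys/day


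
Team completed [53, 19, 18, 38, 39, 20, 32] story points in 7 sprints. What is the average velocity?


Formula: Avg velocity = Total points / Number of sprints
Points: [53, 19, 18, 38, 39, 20, 32]
Sum = 53 + 19 + 18 + 38 + 39 + 20 + 32 = 219
Avg velocity = 219 / 7 = 31.29 points/sprint

31.29 points/sprint


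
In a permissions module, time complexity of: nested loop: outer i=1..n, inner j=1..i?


Reasoning: triangle: n(n+1)/2 ~ n^2/2
Complexity: O(n^2)

O(n^2)


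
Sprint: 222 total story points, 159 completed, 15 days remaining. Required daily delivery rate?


Formula: Required rate = Remaining points / Days left
Remaining = 222 - 159 = 63 points
Required rate = 63 / 15 = 4.2 points/day

4.2 points/day


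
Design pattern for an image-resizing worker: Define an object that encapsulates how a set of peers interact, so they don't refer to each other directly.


This matches the Mediator pattern

Mediator


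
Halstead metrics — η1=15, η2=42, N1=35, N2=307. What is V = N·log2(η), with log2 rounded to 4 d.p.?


Formula: V = N * log2(η), where N = N1 + N2 and η = η1 + η2
η = 15 + 42 = 57
N = 35 + 307 = 342
log2(57) ≈ 5.8329
V = 342 * 5.8329 = 1994.85

1994.85


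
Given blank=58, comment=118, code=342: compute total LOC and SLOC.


Total LOC = blank + comment + code
Total LOC = 58 + 118 + 342 = 518
SLOC (source only) = code = 342

Total LOC: 518, SLOC: 342


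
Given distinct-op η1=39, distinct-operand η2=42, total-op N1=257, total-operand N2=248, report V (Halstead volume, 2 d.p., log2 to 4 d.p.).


Formula: V = N * log2(η), where N = N1 + N2 and η = η1 + η2
η = 39 + 42 = 81
N = 257 + 248 = 505
log2(81) ≈ 6.3399
V = 505 * 6.3399 = 3201.65

3201.65


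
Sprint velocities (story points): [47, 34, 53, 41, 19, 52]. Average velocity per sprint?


Formula: Avg velocity = Total points / Number of sprints
Points: [47, 34, 53, 41, 19, 52]
Sum = 47 + 34 + 53 + 41 + 19 + 52 = 246
Avg velocity = 246 / 6 = 41.0 points/sprint

41.0 points/sprint


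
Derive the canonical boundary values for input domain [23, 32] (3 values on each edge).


Range: [23, 32]
Boundaries: just below min, min, min+1, max-1, max, just above max
Values: [22, 23, 24, 31, 32, 33]

[22, 23, 24, 31, 32, 33]


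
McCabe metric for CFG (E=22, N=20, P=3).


Formula: V(G) = E - N + 2P
V(G) = 22 - 20 + 2*3
V(G) = 2 + 6
V(G) = 8

8


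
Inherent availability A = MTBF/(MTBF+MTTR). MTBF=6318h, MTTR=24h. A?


Availability = MTBF / (MTBF + MTTR)
Availability = 6318 / (6318 + 24)
Availability = 6318 / 6342
Availability = 99.6216%

99.6216%


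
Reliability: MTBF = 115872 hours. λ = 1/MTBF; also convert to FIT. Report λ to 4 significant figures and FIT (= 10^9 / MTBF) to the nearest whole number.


Formula: λ = 1 / MTBF; FIT = λ × 1e9 = 1e9 / MTBF
λ = 1 / 115872 ≈ 8.630e-06 failures/hour
FIT = 1e9 / 115872 ≈ 8630 failures per 1e9 hours (nearest whole number)

λ = 8.630e-06 /h, FIT = 8630


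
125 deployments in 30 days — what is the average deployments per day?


Formula: deployments per day = releases / days
= 125 / 30
= 4.167 deploys/day
(equivalently, 29.17 deploys/week)

4.167 deploys/day


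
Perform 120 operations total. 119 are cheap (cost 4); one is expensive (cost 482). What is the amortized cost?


Formula: Amortized cost = Total cost / Operations
Total cost = (119 * 4) + (1 * 482)
Total cost = 476 + 482 = 958
Amortized = 958 / 120 = 7.9833

7.9833


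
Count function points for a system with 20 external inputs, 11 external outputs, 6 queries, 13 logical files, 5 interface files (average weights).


UFP = EI*4 + EO*5 + EQ*4 + ILF*10 + EIF*7
UFP = 20*4 + 11*5 + 6*4 + 13*10 + 5*7
UFP = 80 + 55 + 24 + 130 + 35
UFP = 324

324


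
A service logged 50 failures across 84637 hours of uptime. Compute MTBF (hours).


Formula: MTBF = Total operating time / Number of failures
MTBF = 84637 / 50
MTBF = 1692.74 hours

1692.74 hours


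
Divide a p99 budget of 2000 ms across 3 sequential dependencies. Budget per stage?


Formula: per_stage = total_budget / stages
per_stage = 2000 / 3
per_stage = 666.67 ms

666.67 ms


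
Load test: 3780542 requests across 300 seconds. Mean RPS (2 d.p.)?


Formula: throughput = requests / seconds
throughput = 3780542 / 300
throughput = 12601.81 requests/second

12601.81 requests/second


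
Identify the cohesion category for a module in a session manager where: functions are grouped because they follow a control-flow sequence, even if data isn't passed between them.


Reasoning: Grouped by order of execution within a routine, not by data flow
Type: Procedural cohesion

Procedural cohesion


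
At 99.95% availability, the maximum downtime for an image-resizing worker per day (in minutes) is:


Formula: allowed downtime = period * (100 - SLA) / 100
Period (day) = 1440 minutes
Unavailability fraction = (100 - 99.95) / 100
Allowed downtime = 1440 * (100 - 99.95) / 100
Allowed downtime = 0.72 minutes

0.72 minutes


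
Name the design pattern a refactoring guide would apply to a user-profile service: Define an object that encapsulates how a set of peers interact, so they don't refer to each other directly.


This matches the Mediator pattern

Mediator


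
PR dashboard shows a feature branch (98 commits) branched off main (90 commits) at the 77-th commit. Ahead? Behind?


Common ancestor: commit #77
feature commits after divergence: 98 - 77 = 21
main commits after divergence: 90 - 77 = 13
feature is 21 commits ahead of main
main is 13 commits ahead of feature

feature ahead: 21, main ahead: 13


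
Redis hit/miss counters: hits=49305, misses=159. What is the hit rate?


Formula: hit rate = hits / (hits + misses) * 100
hit rate = 49305 / (49305 + 159) * 100
hit rate = 49305 / 49464 * 100
hit rate = 99.68%

99.68%


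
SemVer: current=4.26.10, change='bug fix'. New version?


Current: 4.26.10
Change category: 'bug fix' → patch bump
SemVer rule: patch bump → increment PATCH (MAJOR and MINOR unchanged)
New: 4.26.11

4.26.11


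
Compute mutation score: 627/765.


Mutation score = killed / total * 100
Mutation score = 627 / 765 * 100
Mutation score = 81.96%

81.96%


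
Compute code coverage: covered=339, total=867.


Coverage = covered / total * 100
Coverage = 339 / 867 * 100
Coverage = 39.1%

39.1%


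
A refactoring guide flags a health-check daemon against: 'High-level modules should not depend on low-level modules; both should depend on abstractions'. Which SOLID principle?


This describes the Dependency Inversion Principle (DIP)

Dependency Inversion Principle (DIP)


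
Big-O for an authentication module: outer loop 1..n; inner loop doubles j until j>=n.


Reasoning: linear outer times logarithmic inner
Complexity: O(n log n)

O(n log n)


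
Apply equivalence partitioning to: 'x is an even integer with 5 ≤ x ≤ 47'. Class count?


Constraint: even integers in [5, 47]
Class 1: x < 5 — out-of-range invalid
Class 2: x in [5,47] but odd — wrong type invalid
Class 3: x in [5,47] and even — valid
Class 4: x > 47 — out-of-range invalid
Total equivalence classes: 4

4 equivalence classes


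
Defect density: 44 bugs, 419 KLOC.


Defect density = defects / KLOC
Defect density = 44 / 419
Defect density = 0.105 defects/KLOC

0.105 defects/KLOC


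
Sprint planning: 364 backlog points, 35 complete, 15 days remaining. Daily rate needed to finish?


Formula: Required rate = Remaining points / Days left
Remaining = 364 - 35 = 329 points
Required rate = 329 / 15 = 21.93 points/day

21.93 points/day


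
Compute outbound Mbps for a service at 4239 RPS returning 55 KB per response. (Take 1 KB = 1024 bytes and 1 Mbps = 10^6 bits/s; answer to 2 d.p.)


Formula: Mbps = payload_bytes * RPS * 8 / 1e6
Payload per request = 55 KB = 55 * 1024 = 56320 bytes
Total bytes/sec = 56320 * 4239 = 238740480
Total bits/sec = 238740480 * 8 = 1909923840
Mbps = 1909923840 / 1e6 = 1909.92

1909.92 Mbps


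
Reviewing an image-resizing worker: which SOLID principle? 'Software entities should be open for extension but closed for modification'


This describes the Open/Closed Principle (OCP)

Open/Closed Principle (OCP)


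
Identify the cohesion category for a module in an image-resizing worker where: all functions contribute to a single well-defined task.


Reasoning: Best: single purpose
Type: Functional cohesion

Functional cohesion


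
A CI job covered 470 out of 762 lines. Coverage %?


Coverage = covered / total * 100
Coverage = 470 / 762 * 100
Coverage = 61.68%

61.68%


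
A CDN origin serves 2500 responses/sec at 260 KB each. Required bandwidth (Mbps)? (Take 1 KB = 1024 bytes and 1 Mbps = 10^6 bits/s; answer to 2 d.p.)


Formula: Mbps = payload_bytes * RPS * 8 / 1e6
Payload per request = 260 KB = 260 * 1024 = 266240 bytes
Total bytes/sec = 266240 * 2500 = 665600000
Total bits/sec = 665600000 * 8 = 5324800000
Mbps = 5324800000 / 1e6 = 5324.8

5324.8 Mbps


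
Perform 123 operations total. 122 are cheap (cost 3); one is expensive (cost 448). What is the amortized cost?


Formula: Amortized cost = Total cost / Operations
Total cost = (122 * 3) + (1 * 448)
Total cost = 366 + 448 = 814
Amortized = 814 / 123 = 6.6179

6.6179


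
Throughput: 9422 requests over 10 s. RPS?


Formula: throughput = requests / seconds
throughput = 9422 / 10
throughput = 942.2 requests/second

942.2 requests/second


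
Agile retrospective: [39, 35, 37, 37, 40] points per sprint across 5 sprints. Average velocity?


Formula: Avg velocity = Total points / Number of sprints
Points: [39, 35, 37, 37, 40]
Sum = 39 + 35 + 37 + 37 + 40 = 188
Avg velocity = 188 / 5 = 37.6 points/sprint

37.6 points/sprint


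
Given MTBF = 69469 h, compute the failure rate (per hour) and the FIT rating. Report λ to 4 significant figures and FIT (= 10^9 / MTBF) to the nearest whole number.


Formula: λ = 1 / MTBF; FIT = λ × 1e9 = 1e9 / MTBF
λ = 1 / 69469 ≈ 1.439e-05 failures/hour
FIT = 1e9 / 69469 ≈ 14395 failures per 1e9 hours (nearest whole number)

λ = 1.439e-05 /h, FIT = 14395


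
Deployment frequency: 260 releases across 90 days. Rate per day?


Formula: deployments per day = releases / days
= 260 / 90
= 2.889 deploys/day
(equivalently, 20.22 deploys/week)

2.889 deploys/day


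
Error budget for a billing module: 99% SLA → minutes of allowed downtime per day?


Formula: allowed downtime = period * (100 - SLA) / 100
Period (day) = 1440 minutes
Unavailability fraction = (100 - 99.0) / 100
Allowed downtime = 1440 * (100 - 99.0) / 100
Allowed downtime = 14.4 minutes

14.4 minutes


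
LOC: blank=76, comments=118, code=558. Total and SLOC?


Total LOC = blank + comment + code
Total LOC = 76 + 118 + 558 = 752
SLOC (source only) = code = 558

Total LOC: 752, SLOC: 558


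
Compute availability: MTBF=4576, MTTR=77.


Availability = MTBF / (MTBF + MTTR)
Availability = 4576 / (4576 + 77)
Availability = 4576 / 4653
Availability = 98.3452%

98.3452%


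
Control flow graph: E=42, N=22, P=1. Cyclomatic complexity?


Formula: V(G) = E - N + 2P
V(G) = 42 - 22 + 2*1
V(G) = 20 + 2
V(G) = 22

22


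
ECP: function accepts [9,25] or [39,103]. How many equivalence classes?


Valid ranges: [9,25] and [39,103]
Class 1: x < 9 — invalid
Class 2: 9 ≤ x ≤ 25 — valid
Class 3: 25 < x < 39 — invalid (gap between ranges)
Class 4: 39 ≤ x ≤ 103 — valid
Class 5: x > 103 — invalid
Total equivalence classes: 5

5 equivalence classes


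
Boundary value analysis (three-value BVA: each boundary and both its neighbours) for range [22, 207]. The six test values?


Range: [22, 207]
Boundaries: just below min, min, min+1, max-1, max, just above max
Values: [21, 22, 23, 206, 207, 208]

[21, 22, 23, 206, 207, 208]


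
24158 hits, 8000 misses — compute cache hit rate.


Formula: hit rate = hits / (hits + misses) * 100
hit rate = 24158 / (24158 + 8000) * 100
hit rate = 24158 / 32158 * 100
hit rate = 75.12%

75.12%


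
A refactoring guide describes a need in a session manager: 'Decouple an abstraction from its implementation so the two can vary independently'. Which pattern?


This matches the Bridge pattern

Bridge


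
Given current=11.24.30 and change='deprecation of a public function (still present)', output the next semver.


Current: 11.24.30
Change category: 'deprecation of a public function (still present)' → minor bump
SemVer rule: minor bump → increment MINOR, reset PATCH to 0 (MAJOR unchanged)
New: 11.25.0

11.25.0
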